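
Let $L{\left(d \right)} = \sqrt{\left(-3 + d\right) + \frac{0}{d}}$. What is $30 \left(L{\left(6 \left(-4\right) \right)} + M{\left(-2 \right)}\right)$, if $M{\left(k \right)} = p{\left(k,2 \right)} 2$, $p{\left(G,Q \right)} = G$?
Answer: $-120 + 90 i \sqrt{3} \approx -120.0 + 155.88 i$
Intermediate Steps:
$M{\left(k \right)} = 2 k$ ($M{\left(k \right)} = k 2 = 2 k$)
$L{\left(d \right)} = \sqrt{-3 + d}$ ($L{\left(d \right)} = \sqrt{\left(-3 + d\right) + 0} = \sqrt{-3 + d}$)
$30 \left(L{\left(6 \left(-4\right) \right)} + M{\left(-2 \right)}\right) = 30 \left(\sqrt{-3 + 6 \left(-4\right)} + 2 \left(-2\right)\right) = 30 \left(\sqrt{-3 - 24} - 4\right) = 30 \left(\sqrt{-27} - 4\right) = 30 \left(3 i \sqrt{3} - 4\right) = 30 \left(-4 + 3 i \sqrt{3}\right) = -120 + 90 i \sqrt{3}$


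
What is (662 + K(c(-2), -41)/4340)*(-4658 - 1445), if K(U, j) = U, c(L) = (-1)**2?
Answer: -17534413343/4340 ≈ -4.0402e+6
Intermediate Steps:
c(L) = 1
(662 + K(c(-2), -41)/4340)*(-4658 - 1445) = (662 + 1/4340)*(-4658 - 1445) = (662 + 1*(1/4340))*(-6103) = (662 + 1/4340)*(-6103) = (2873081/4340)*(-6103) = -17534413343/4340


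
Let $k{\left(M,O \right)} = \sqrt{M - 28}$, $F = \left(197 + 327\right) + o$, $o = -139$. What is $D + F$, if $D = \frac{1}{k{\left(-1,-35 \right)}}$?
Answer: $385 - \frac{i \sqrt{29}}{29} \approx 385.0 - 0.1857 i$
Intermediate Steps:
$F = 385$ ($F = \left(197 + 327\right) - 139 = 524 - 139 = 385$)
$k{\left(M,O \right)} = \sqrt{-28 + M}$
$D = - \frac{i \sqrt{29}}{29}$ ($D = \frac{1}{\sqrt{-28 - 1}} = \frac{1}{\sqrt{-29}} = \frac{1}{i \sqrt{29}} = - \frac{i \sqrt{29}}{29} \approx - 0.1857 i$)
$D + F = - \frac{i \sqrt{29}}{29} + 385 = 385 - \frac{i \sqrt{29}}{29}$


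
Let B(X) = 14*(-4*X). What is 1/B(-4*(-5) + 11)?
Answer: -1/1736 ≈ -0.00057604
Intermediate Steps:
B(X) = -56*X
1/B(-4*(-5) + 11) = 1/(-56*(-4*(-5) + 11)) = 1/(-56*(20 + 11)) = 1/(-56*31) = 1/(-1736) = -1/1736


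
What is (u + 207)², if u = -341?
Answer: 17956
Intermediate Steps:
(u + 207)² = (-341 + 207)² = (-134)² = 17956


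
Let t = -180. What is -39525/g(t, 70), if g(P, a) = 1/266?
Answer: -10513650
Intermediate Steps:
g(P, a) = 1/266
-39525/g(t, 70) = -39525/1/266 = -39525*266 = -10513650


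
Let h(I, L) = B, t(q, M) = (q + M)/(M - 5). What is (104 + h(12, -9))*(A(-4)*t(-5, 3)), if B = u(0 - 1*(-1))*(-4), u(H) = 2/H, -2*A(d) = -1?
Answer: 48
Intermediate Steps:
A(d) = ½ (A(d) = -½*(-1) = ½)
t(q, M) = (M + q)/(-5 + M)
B = -8 (B = (2/(0 - 1*(-1)))*(-4) = (2/(0 + 1))*(-4) = (2/1)*(-4) = (2*1)*(-4) = 2*(-4) = -8)
h(I, L) = -8
(104 + h(12, -9))*(A(-4)*t(-5, 3)) = (104 - 8)*(((3 - 5)/(-5 + 3))/2) = 96*((-2/(-2))/2) = 96*((-½*(-2))/2) = 96*((½)*1) = 96*(½) = 48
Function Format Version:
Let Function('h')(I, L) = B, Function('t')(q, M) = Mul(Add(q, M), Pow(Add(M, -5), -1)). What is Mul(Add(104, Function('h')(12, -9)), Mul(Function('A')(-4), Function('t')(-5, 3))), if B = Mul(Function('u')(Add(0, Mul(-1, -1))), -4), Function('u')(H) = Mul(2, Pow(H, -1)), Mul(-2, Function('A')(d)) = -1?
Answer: 48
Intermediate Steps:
Function('A')(d) = Rational(1, 2) (Function('A')(d) = Mul(Rational(-1, 2), -1) = Rational(1, 2))
Function('t')(q, M) = Mul(Pow(Add(-5, M), -1), Add(M, q)) (Function('t')(q, M) = Mul(Add(M, q), Pow(Add(-5, M), -1)) = Mul(Pow(Add(-5, M), -1), Add(M, q)))
B = -8 (B = Mul(Mul(2, Pow(Add(0, Mul(-1, -1)), -1)), -4) = Mul(Mul(2, Pow(Add(0, 1), -1)), -4) = Mul(Mul(2, Pow(1, -1)), -4) = Mul(Mul(2, 1), -4) = Mul(2, -4) = -8)
Function('h')(I, L) = -8
Mul(Add(104, Function('h')(12, -9)), Mul(Function('A')(-4), Function('t')(-5, 3))) = Mul(Add(104, -8), Mul(Rational(1, 2), Mul(Pow(Add(-5, 3), -1), Add(3, -5)))) = Mul(96, Mul(Rational(1, 2), Mul(Pow(-2, -1), -2))) = Mul(96, Mul(Rational(1, 2), Mul(Rational(-1, 2), -2))) = Mul(96, Mul(Rational(1, 2), 1)) = Mul(96, Rational(1, 2)) = 48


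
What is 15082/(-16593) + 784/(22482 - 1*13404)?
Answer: -6883638/8368403 ≈ -0.82257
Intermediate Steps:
15082/(-16593) + 784/(22482 - 1*13404) = 15082*(-1/16593) + 784/(22482 - 13404) = -15082/16593 + 784/9078 = -15082/16593 + 784*(1/9078) = -15082/16593 + 392/4539 = -6883638/8368403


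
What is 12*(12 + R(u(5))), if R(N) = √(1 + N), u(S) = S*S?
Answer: 144 + 12*√26 ≈ 205.19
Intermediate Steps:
u(S) = S²
12*(12 + R(u(5))) = 12*(12 + √(1 + 5²)) = 12*(12 + √(1 + 25)) = 12*(12 + √26) = 144 + 12*√26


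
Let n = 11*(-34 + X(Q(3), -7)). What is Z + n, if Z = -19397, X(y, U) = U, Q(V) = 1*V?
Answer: -19848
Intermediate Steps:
Q(V) = V
n = -451 (n = 11*(-34 - 7) = 11*(-41) = -451)
Z + n = -19397 - 451 = -19848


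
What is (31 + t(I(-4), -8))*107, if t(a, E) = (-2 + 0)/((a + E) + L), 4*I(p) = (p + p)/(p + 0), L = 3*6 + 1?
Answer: 75863/23 ≈ 3298.4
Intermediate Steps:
L = 19 (L = 18 + 1 = 19)
I(p) = ½ (I(p) = ((p + p)/(p + 0))/4 = ((2*p)/p)/4 = (¼)*2 = ½)
t(a, E) = -2/(19 + E + a) (t(a, E) = (-2 + 0)/((a + E) + 19) = -2/((E + a) + 19) = -2/(19 + E + a))
(31 + t(I(-4), -8))*107 = (31 - 2/(19 - 8 + ½))*107 = (31 - 2/23/2)*107 = (31 - 2*2/23)*107 = (31 - 4/23)*107 = (709/23)*107 = 75863/23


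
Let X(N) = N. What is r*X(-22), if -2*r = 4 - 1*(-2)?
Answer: 66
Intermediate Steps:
r = -3 (r = -(4 - 1*(-2))/2 = -(4 + 2)/2 = -½*6 = -3)
r*X(-22) = -3*(-22) = 66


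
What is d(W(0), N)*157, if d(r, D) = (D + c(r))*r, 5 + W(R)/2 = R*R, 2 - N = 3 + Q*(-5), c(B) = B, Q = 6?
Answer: -29830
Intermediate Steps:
N = 29 (N = 2 - (3 + 6*(-5)) = 2 - (3 - 30) = 2 - 1*(-27) = 2 + 27 = 29)
W(R) = -10 + 2*R² (W(R) = -10 + 2*(R*R) = -10 + 2*R²)
d(r, D) = r*(D + r) (d(r, D) = (D + r)*r = r*(D + r))
d(W(0), N)*157 = ((-10 + 2*0²)*(29 + (-10 + 2*0²)))*157 = ((-10 + 2*0)*(29 + (-10 + 2*0)))*157 = ((-10 + 0)*(29 + (-10 + 0)))*157 = -10*(29 - 10)*157 = -10*19*157 = -190*157 = -29830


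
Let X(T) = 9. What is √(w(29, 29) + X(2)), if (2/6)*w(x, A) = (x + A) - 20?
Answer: √123 ≈ 11.091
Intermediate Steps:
w(x, A) = -60 + 3*A + 3*x (w(x, A) = 3*((x + A) - 20) = 3*((A + x) - 20) = 3*(-20 + A + x) = -60 + 3*A + 3*x)
√(w(29, 29) + X(2)) = √((-60 + 3*29 + 3*29) + 9) = √((-60 + 87 + 87) + 9) = √(114 + 9) = √123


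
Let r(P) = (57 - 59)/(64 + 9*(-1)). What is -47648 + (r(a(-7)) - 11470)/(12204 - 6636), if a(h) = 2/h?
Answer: -1216029531/25520 ≈ -47650.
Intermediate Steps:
r(P) = -2/55 (r(P) = -2/(64 - 9) = -2/55)
-47648 + (r(a(-7)) - 11470)/(12204 - 6636) = -47648 + (-2/55 - 11470)/(12204 - 6636) = -47648 - 630852/55/5568 = -47648 - 630852/55*1/5568 = -47648 - 52571/25520 = -1216029531/25520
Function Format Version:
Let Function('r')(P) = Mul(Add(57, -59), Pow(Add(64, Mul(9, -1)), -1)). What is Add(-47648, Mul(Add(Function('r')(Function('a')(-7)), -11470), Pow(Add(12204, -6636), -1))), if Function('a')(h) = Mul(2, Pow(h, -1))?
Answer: Rational(-1216029531, 25520) ≈ -47650.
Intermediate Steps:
Function('r')(P) = Rational(-2, 55) (Function('r')(P) = Mul(-2, Pow(Add(64, -9), -1)) = Mul(-2, Pow(55, -1)) = Mul(-2, Rational(1, 55)) = Rational(-2, 55))
Add(-47648, Mul(Add(Function('r')(Function('a')(-7)), -11470), Pow(Add(12204, -6636), -1))) = Add(-47648, Mul(Add(Rational(-2, 55), -11470), Pow(Add(12204, -6636), -1))) = Add(-47648, Mul(Rational(-630852, 55), Pow(5568, -1))) = Add(-47648, Mul(Rational(-630852, 55), Rational(1, 5568))) = Add(-47648, Rational(-52571, 25520)) = Rational(-1216029531, 25520)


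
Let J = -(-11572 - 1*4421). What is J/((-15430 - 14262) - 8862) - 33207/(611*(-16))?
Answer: 561957555/188451952 ≈ 2.9820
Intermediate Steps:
J = 15993 (J = -(-11572 - 4421) = -1*(-15993) = 15993)
J/((-15430 - 14262) - 8862) - 33207/(611*(-16)) = 15993/((-15430 - 14262) - 8862) - 33207/(611*(-16)) = 15993/(-29692 - 8862) - 33207/(-9776) = 15993/(-38554) - 33207*(-1/9776) = 15993*(-1/38554) + 33207/9776 = -15993/38554 + 33207/9776 = 561957555/188451952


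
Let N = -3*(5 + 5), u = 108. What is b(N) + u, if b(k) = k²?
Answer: 1008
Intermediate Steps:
N = -30 (N = -3*10 = -30)
b(N) + u = (-30)² + 108 = 900 + 108 = 1008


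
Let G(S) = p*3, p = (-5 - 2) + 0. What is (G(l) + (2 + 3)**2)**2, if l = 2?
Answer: 16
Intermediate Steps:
p = -7 (p = -7 + 0 = -7)
G(S) = -21 (G(S) = -7*3 = -21)
(G(l) + (2 + 3)**2)**2 = (-21 + (2 + 3)**2)**2 = (-21 + 5**2)**2 = (-21 + 25)**2 = 4**2 = 16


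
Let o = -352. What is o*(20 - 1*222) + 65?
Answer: 71169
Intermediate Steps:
o*(20 - 1*222) + 65 = -352*(20 - 1*222) + 65 = -352*(20 - 222) + 65 = -352*(-202) + 65 = 71104 + 65 = 71169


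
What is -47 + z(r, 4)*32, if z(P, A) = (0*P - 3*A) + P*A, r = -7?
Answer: -1327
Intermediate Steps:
z(P, A) = -3*A + A*P (z(P, A) = (0 - 3*A) + A*P = -3*A + A*P)
-47 + z(r, 4)*32 = -47 + (4*(-3 - 7))*32 = -47 + (4*(-10))*32 = -47 - 40*32 = -47 - 1280 = -1327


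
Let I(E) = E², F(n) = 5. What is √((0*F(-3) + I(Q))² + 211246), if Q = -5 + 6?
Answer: √211247 ≈ 459.62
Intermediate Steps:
Q = 1
√((0*F(-3) + I(Q))² + 211246) = √((0*5 + 1²)² + 211246) = √((0 + 1)² + 211246) = √(1² + 211246) = √(1 + 211246) = √211247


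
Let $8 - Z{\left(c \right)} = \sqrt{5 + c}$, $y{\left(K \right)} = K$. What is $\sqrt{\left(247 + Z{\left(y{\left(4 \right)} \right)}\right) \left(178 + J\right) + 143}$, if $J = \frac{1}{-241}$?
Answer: $\frac{\sqrt{2613526187}}{241} \approx 212.13$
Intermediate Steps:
$J = - \frac{1}{241} \approx -0.0041494$
$Z{\left(c \right)} = 8 - \sqrt{5 + c}$
$\sqrt{\left(247 + Z{\left(y{\left(4 \right)} \right)}\right) \left(178 + J\right) + 143} = \sqrt{\left(247 + \left(8 - \sqrt{5 + 4}\right)\right) \left(178 - \frac{1}{241}\right) + 143} = \sqrt{\left(247 + \left(8 - \sqrt{9}\right)\right) \frac{42897}{241} + 143} = \sqrt{\left(247 + \left(8 - 3\right)\right) \frac{42897}{241} + 143} = \sqrt{\left(247 + 5\right) \frac{42897}{241} + 143} = \sqrt{252 \cdot \frac{42897}{241} + 143} = \sqrt{\frac{10810044}{241} + 143} = \sqrt{\frac{10844507}{241}} = \frac{\sqrt{2613526187}}{241}$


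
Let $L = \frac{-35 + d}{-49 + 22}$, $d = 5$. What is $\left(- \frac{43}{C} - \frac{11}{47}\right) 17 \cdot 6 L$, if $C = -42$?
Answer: $\frac{265030}{2961} \approx 89.507$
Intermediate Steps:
$L = \frac{10}{9}$ ($L = \frac{-35 + 5}{-49 + 22} = - \frac{30}{-27} = \left(-30\right) \left(- \frac{1}{27}\right) = \frac{10}{9} \approx 1.1111$)
$\left(- \frac{43}{C} - \frac{11}{47}\right) 17 \cdot 6 L = \left(- \frac{43}{-42} - \frac{11}{47}\right) 17 \cdot 6 \cdot \frac{10}{9} = \left(\left(-43\right) \left(- \frac{1}{42}\right) - \frac{11}{47}\right) 102 \cdot \frac{10}{9} = \left(\frac{43}{42} - \frac{11}{47}\right) 102 \cdot \frac{10}{9} = \frac{1559}{1974} \cdot 102 \cdot \frac{10}{9} = \frac{26503}{329} \cdot \frac{10}{9} = \frac{265030}{2961}$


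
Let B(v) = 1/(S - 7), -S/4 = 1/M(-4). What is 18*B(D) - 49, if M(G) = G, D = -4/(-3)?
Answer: -52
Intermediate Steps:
D = 4/3 (D = -4*(-⅓) = 4/3 ≈ 1.3333)
S = 1 (S = -4/(-4) = -4*(-¼) = 1)
B(v) = -⅙ (B(v) = 1/(1 - 7) = 1/(-6) = -⅙)
18*B(D) - 49 = 18*(-⅙) - 49 = -3 - 49 = -52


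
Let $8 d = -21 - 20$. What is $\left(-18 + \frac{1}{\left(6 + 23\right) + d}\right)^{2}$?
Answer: $\frac{11764900}{36481} \approx 322.49$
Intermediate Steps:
$d = - \frac{41}{8}$ ($d = \frac{-21 - 20}{8} = \frac{1}{8} \left(-41\right) = - \frac{41}{8} \approx -5.125$)
$\left(-18 + \frac{1}{\left(6 + 23\right) + d}\right)^{2} = \left(-18 + \frac{1}{\left(6 + 23\right) - \frac{41}{8}}\right)^{2} = \left(-18 + \frac{1}{29 - \frac{41}{8}}\right)^{2} = \left(-18 + \frac{1}{\frac{191}{8}}\right)^{2} = \left(-18 + \frac{8}{191}\right)^{2} = \left(- \frac{3430}{191}\right)^{2} = \frac{11764900}{36481}$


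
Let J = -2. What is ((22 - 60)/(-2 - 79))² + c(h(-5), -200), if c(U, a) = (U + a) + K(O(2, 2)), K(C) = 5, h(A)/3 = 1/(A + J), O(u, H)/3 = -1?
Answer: -8965340/45927 ≈ -195.21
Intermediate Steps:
O(u, H) = -3 (O(u, H) = 3*(-1) = -3)
h(A) = 3/(-2 + A) (h(A) = 3/(A - 2) = 3/(-2 + A))
c(U, a) = 5 + U + a (c(U, a) = (U + a) + 5 = 5 + U + a)
((22 - 60)/(-2 - 79))² + c(h(-5), -200) = ((22 - 60)/(-2 - 79))² + (5 + 3/(-2 - 5) - 200) = (-38/(-81))² + (5 + 3/(-7) - 200) = (-38*(-1/81))² + (5 + 3*(-⅐) - 200) = (38/81)² + (5 - 3/7 - 200) = 1444/6561 - 1368/7 = -8965340/45927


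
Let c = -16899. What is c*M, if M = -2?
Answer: 33798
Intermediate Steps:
c*M = -16899*(-2) = 33798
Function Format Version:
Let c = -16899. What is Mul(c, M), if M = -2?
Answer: 33798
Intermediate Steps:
Mul(c, M) = Mul(-16899, -2) = 33798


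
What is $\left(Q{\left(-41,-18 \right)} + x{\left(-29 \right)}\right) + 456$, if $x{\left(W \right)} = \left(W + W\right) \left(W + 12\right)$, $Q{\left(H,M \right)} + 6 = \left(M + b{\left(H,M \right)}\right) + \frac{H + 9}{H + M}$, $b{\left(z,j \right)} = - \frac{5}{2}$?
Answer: $\frac{167093}{118} \approx 1416.0$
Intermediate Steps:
$b{\left(z,j \right)} = - \frac{5}{2}$ ($b{\left(z,j \right)} = \left(-5\right) \frac{1}{2} = - \frac{5}{2}$)
$Q{\left(H,M \right)} = - \frac{17}{2} + M + \frac{9 + H}{H + M}$ ($Q{\left(H,M \right)} = -6 + \left(\left(M - \frac{5}{2}\right) + \frac{H + 9}{H + M}\right) = -6 + \left(\left(- \frac{5}{2} + M\right) + \frac{9 + H}{H + M}\right) = -6 + \left(- \frac{5}{2} + M + \frac{9 + H}{H + M}\right) = - \frac{17}{2} + M + \frac{9 + H}{H + M}$)
$x{\left(W \right)} = 2 W \left(12 + W\right)$
$\left(Q{\left(-41,-18 \right)} + x{\left(-29 \right)}\right) + 456 = \left(\frac{9 + \left(-18\right)^{2} - -153 - - \frac{615}{2} - -738}{-41 - 18} + 2 \left(-29\right) \left(12 - 29\right)\right) + 456 = \left(\frac{9 + 324 + 153 + \frac{615}{2} + 738}{-59} + 2 \left(-29\right) \left(-17\right)\right) + 456 = \left(\left(- \frac{1}{59}\right) \frac{3063}{2} + 986\right) + 456 = \left(- \frac{3063}{118} + 986\right) + 456 = \frac{113285}{118} + 456 = \frac{167093}{118}$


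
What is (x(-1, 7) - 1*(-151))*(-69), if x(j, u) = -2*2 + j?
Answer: -10074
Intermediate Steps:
x(j, u) = -4 + j
(x(-1, 7) - 1*(-151))*(-69) = ((-4 - 1) - 1*(-151))*(-69) = (-5 + 151)*(-69) = 146*(-69) = -10074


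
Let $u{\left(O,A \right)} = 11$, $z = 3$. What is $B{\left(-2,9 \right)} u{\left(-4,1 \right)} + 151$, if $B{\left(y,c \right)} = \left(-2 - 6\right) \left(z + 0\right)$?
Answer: $-113$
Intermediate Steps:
$B{\left(y,c \right)} = -24$ ($B{\left(y,c \right)} = \left(-2 - 6\right) \left(3 + 0\right) = \left(-8\right) 3 = -24$)
$B{\left(-2,9 \right)} u{\left(-4,1 \right)} + 151 = \left(-24\right) 11 + 151 = -264 + 151 = -113$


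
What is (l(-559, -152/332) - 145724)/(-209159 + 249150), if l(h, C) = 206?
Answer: -145518/39991 ≈ -3.6388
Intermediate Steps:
(l(-559, -152/332) - 145724)/(-209159 + 249150) = (206 - 145724)/(-209159 + 249150) = -145518/39991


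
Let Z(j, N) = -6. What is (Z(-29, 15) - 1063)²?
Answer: 1142761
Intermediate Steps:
(Z(-29, 15) - 1063)² = (-6 - 1063)² = (-1069)² = 1142761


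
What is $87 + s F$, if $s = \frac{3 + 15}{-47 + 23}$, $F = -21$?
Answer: $\frac{411}{4} \approx 102.75$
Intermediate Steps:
$s = - \frac{3}{4}$ ($s = \frac{18}{-24} = 18 \left(- \frac{1}{24}\right) = - \frac{3}{4} \approx -0.75$)
$87 + s F = 87 - - \frac{63}{4} = 87 + \frac{63}{4} = \frac{411}{4}$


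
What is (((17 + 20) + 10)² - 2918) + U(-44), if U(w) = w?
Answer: -753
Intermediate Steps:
(((17 + 20) + 10)² - 2918) + U(-44) = (((17 + 20) + 10)² - 2918) - 44 = ((37 + 10)² - 2918) - 44 = (47² - 2918) - 44 = (2209 - 2918) - 44 = -709 - 44 = -753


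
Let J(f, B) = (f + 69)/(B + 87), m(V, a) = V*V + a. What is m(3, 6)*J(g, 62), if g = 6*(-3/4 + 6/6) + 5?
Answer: 2265/298 ≈ 7.6007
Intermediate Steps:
m(V, a) = a + V² (m(V, a) = V² + a = a + V²)
g = 13/2 (g = 6*(-3*¼ + 6*(⅙)) + 5 = 6*(-¾ + 1) + 5 = 6*(¼) + 5 = 3/2 + 5 = 13/2 ≈ 6.5000)
J(f, B) = (69 + f)/(87 + B)
m(3, 6)*J(g, 62) = (6 + 3²)*((69 + 13/2)/(87 + 62)) = (6 + 9)*((151/2)/149) = 15*((1/149)*(151/2)) = 15*(151/298) = 2265/298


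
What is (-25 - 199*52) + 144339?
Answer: 133966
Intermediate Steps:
(-25 - 199*52) + 144339 = (-25 - 10348) + 144339 = -10373 + 144339 = 133966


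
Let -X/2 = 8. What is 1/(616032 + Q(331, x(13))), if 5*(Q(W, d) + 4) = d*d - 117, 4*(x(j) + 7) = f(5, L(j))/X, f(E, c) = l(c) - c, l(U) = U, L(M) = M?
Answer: 5/3080072 ≈ 1.6233e-6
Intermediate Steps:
X = -16 (X = -2*8 = -16)
f(E, c) = 0 (f(E, c) = c - c = 0)
x(j) = -7 (x(j) = -7 + (0/(-16))/4 = -7 + (0*(-1/16))/4 = -7 + (¼)*0 = -7 + 0 = -7)
Q(W, d) = -137/5 + d²/5 (Q(W, d) = -4 + (d*d - 117)/5 = -4 + (d² - 117)/5 = -4 + (-117 + d²)/5 = -4 + (-117/5 + d²/5) = -137/5 + d²/5)
1/(616032 + Q(331, x(13))) = 1/(616032 + (-137/5 + (⅕)*(-7)²)) = 1/(616032 + (-137/5 + (⅕)*49)) = 1/(616032 + (-137/5 + 49/5)) = 1/(616032 - 88/5) = 1/(3080072/5) = 5/3080072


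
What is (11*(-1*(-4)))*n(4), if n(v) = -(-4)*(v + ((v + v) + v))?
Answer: 2816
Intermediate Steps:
n(v) = 16*v (n(v) = -(-4)*(v + (2*v + v)) = -(-4)*(v + 3*v) = -(-4)*4*v = -(-16)*v = 16*v)
(11*(-1*(-4)))*n(4) = (11*(-1*(-4)))*(16*4) = (11*4)*64 = 44*64 = 2816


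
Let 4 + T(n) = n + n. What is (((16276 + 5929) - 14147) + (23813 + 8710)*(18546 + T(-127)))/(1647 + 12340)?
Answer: 594788682/13987 ≈ 42524.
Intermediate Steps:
T(n) = -4 + 2*n (T(n) = -4 + (n + n) = -4 + 2*n)
(((16276 + 5929) - 14147) + (23813 + 8710)*(18546 + T(-127)))/(1647 + 12340) = (((16276 + 5929) - 14147) + (23813 + 8710)*(18546 + (-4 + 2*(-127))))/(1647 + 12340) = ((22205 - 14147) + 32523*(18546 + (-4 - 254)))/13987 = (8058 + 32523*(18546 - 258))*(1/13987) = (8058 + 32523*18288)*(1/13987) = (8058 + 594780624)*(1/13987) = 594788682*(1/13987) = 594788682/13987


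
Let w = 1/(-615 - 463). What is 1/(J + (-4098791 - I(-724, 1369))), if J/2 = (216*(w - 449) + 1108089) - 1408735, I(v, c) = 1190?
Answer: -539/2638535115 ≈ -2.0428e-7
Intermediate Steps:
w = -1/1078 (w = 1/(-1078) = -1/1078 ≈ -0.00092764)
J = -428645356/539 (J = 2*((216*(-1/1078 - 449) + 1108089) - 1408735) = 2*((216*(-484023/1078) + 1108089) - 1408735) = 2*((-52274484/539 + 1108089) - 1408735) = 2*(544985487/539 - 1408735) = 2*(-214322678/539) = -428645356/539 ≈ -7.9526e+5)
1/(J + (-4098791 - I(-724, 1369))) = 1/(-428645356/539 + (-4098791 - 1*1190)) = 1/(-428645356/539 + (-4098791 - 1190)) = 1/(-428645356/539 - 4099981) = 1/(-2638535115/539) = -539/2638535115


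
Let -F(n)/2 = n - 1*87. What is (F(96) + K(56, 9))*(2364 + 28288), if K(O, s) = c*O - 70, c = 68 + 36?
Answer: 175819872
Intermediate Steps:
c = 104
F(n) = 174 - 2*n (F(n) = -2*(n - 1*87) = -2*(n - 87) = -2*(-87 + n) = 174 - 2*n)
K(O, s) = -70 + 104*O (K(O, s) = 104*O - 70 = -70 + 104*O)
(F(96) + K(56, 9))*(2364 + 28288) = ((174 - 2*96) + (-70 + 104*56))*(2364 + 28288) = ((174 - 192) + (-70 + 5824))*30652 = (-18 + 5754)*30652 = 5736*30652 = 175819872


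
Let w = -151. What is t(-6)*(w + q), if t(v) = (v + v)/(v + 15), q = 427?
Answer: -368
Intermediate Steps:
t(v) = 2*v/(15 + v) (t(v) = (2*v)/(15 + v) = 2*v/(15 + v))
t(-6)*(w + q) = (2*(-6)/(15 - 6))*(-151 + 427) = (2*(-6)/9)*276 = (2*(-6)*(⅑))*276 = -4/3*276 = -368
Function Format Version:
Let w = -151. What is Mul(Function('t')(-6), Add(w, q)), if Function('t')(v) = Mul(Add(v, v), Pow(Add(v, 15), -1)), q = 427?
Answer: -368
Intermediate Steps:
Function('t')(v) = Mul(2, v, Pow(Add(15, v), -1)) (Function('t')(v) = Mul(Mul(2, v), Pow(Add(15, v), -1)) = Mul(2, v, Pow(Add(15, v), -1)))
Mul(Function('t')(-6), Add(w, q)) = Mul(Mul(2, -6, Pow(Add(15, -6), -1)), Add(-151, 427)) = Mul(Mul(2, -6, Pow(9, -1)), 276) = Mul(Mul(2, -6, Rational(1, 9)), 276) = Mul(Rational(-4, 3), 276) = -368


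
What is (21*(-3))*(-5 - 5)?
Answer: 630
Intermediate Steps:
(21*(-3))*(-5 - 5) = -63*(-10) = 630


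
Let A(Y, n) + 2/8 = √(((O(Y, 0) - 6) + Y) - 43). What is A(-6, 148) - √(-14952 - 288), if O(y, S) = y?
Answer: -¼ + I*√61 - 2*I*√3810 ≈ -0.25 - 115.64*I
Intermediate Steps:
A(Y, n) = -¼ + √(-49 + 2*Y) (A(Y, n) = -¼ + √(((Y - 6) + Y) - 43) = -¼ + √(((-6 + Y) + Y) - 43) = -¼ + √((-6 + 2*Y) - 43) = -¼ + √(-49 + 2*Y))
A(-6, 148) - √(-14952 - 288) = (-¼ + √(-49 + 2*(-6))) - √(-14952 - 288) = (-¼ + √(-49 - 12)) - √(-15240) = (-¼ + √(-61)) - 2*I*√3810 = (-¼ + I*√61) - 2*I*√3810 = -¼ + I*√61 - 2*I*√3810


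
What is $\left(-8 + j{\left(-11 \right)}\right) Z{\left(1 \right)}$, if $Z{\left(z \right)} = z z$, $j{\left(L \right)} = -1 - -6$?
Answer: $-3$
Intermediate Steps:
$j{\left(L \right)} = 5$ ($j{\left(L \right)} = -1 + 6 = 5$)
$Z{\left(z \right)} = z^{2}$
$\left(-8 + j{\left(-11 \right)}\right) Z{\left(1 \right)} = \left(-8 + 5\right) 1^{2} = \left(-3\right) 1 = -3$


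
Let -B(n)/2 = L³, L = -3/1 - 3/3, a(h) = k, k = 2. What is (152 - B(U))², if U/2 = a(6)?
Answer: 576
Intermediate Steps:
a(h) = 2
U = 4 (U = 2*2 = 4)
L = -4 (L = -3*1 - 3*⅓ = -3 - 1 = -4)
B(n) = 128 (B(n) = -2*(-4)³ = -2*(-64) = 128)
(152 - B(U))² = (152 - 1*128)² = (152 - 128)² = 24² = 576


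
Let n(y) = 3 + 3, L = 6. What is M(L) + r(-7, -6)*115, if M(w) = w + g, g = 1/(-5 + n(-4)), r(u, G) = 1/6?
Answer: 157/6 ≈ 26.167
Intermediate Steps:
n(y) = 6
r(u, G) = ⅙
g = 1 (g = 1/(-5 + 6) = 1/1 = 1)
M(w) = 1 + w (M(w) = w + 1 = 1 + w)
M(L) + r(-7, -6)*115 = (1 + 6) + (⅙)*115 = 7 + 115/6 = 157/6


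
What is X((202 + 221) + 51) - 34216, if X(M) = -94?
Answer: -34310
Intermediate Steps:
X((202 + 221) + 51) - 34216 = -94 - 34216 = -34310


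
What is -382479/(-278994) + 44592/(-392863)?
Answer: 45940315643/36535473274 ≈ 1.2574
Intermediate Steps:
-382479/(-278994) + 44592/(-392863) = -382479*(-1/278994) + 44592*(-1/392863) = 127493/92998 - 44592/392863 = 45940315643/36535473274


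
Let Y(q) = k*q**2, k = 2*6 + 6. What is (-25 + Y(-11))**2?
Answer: 4635409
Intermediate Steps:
k = 18 (k = 12 + 6 = 18)
Y(q) = 18*q**2
(-25 + Y(-11))**2 = (-25 + 18*(-11)**2)**2 = (-25 + 18*121)**2 = (-25 + 2178)**2 = 2153**2 = 4635409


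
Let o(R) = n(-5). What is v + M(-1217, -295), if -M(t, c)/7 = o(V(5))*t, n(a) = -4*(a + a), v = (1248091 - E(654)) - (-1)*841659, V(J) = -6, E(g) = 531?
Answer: 2429979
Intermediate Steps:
v = 2089219 (v = (1248091 - 1*531) - (-1)*841659 = (1248091 - 531) - 1*(-841659) = 1247560 + 841659 = 2089219)
n(a) = -8*a
o(R) = 40 (o(R) = -8*(-5) = 40)
M(t, c) = -280*t
v + M(-1217, -295) = 2089219 - 280*(-1217) = 2089219 + 340760 = 2429979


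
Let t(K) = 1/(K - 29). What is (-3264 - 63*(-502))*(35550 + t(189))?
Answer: 80661542181/80 ≈ 1.0083e+9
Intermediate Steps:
t(K) = 1/(-29 + K)
(-3264 - 63*(-502))*(35550 + t(189)) = (-3264 - 63*(-502))*(35550 + 1/(-29 + 189)) = (-3264 + 31626)*(35550 + 1/160) = 28362*(35550 + 1/160) = 28362*(5688001/160) = 80661542181/80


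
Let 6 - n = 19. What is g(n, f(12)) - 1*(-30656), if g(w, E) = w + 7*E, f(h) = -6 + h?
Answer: 30685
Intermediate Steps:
n = -13 (n = 6 - 1*19 = 6 - 19 = -13)
g(n, f(12)) - 1*(-30656) = (-13 + 7*(-6 + 12)) - 1*(-30656) = (-13 + 7*6) + 30656 = (-13 + 42) + 30656 = 29 + 30656 = 30685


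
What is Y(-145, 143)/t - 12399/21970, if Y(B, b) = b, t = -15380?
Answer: -19383833/33789860 ≈ -0.57366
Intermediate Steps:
Y(-145, 143)/t - 12399/21970 = 143/(-15380) - 12399/21970 = 143*(-1/15380) - 12399*1/21970 = -143/15380 - 12399/21970 = -19383833/33789860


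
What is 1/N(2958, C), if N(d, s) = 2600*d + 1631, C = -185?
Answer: 1/7692431 ≈ 1.3000e-7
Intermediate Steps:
N(d, s) = 1631 + 2600*d
1/N(2958, C) = 1/(1631 + 2600*2958) = 1/(1631 + 7690800) = 1/7692431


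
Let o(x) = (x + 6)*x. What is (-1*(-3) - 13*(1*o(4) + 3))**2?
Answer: 309136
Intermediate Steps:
o(x) = x*(6 + x) (o(x) = (6 + x)*x = x*(6 + x))
(-1*(-3) - 13*(1*o(4) + 3))**2 = (-1*(-3) - 13*(1*(4*(6 + 4)) + 3))**2 = (3 - 13*(1*(4*10) + 3))**2 = (3 - 13*(1*40 + 3))**2 = (3 - 13*(40 + 3))**2 = (3 - 13*43)**2 = (3 - 559)**2 = (-556)**2 = 309136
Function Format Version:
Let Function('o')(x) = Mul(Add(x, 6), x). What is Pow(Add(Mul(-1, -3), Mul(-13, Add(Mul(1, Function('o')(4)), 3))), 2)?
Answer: 309136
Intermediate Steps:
Function('o')(x) = Mul(x, Add(6, x)) (Function('o')(x) = Mul(Add(6, x), x) = Mul(x, Add(6, x)))
Pow(Add(Mul(-1, -3), Mul(-13, Add(Mul(1, Function('o')(4)), 3))), 2) = Pow(Add(Mul(-1, -3), Mul(-13, Add(Mul(1, Mul(4, Add(6, 4))), 3))), 2) = Pow(Add(3, Mul(-13, Add(Mul(1, Mul(4, 10)), 3))), 2) = Pow(Add(3, Mul(-13, Add(Mul(1, 40), 3))), 2) = Pow(Add(3, Mul(-13, Add(40, 3))), 2) = Pow(Add(3, Mul(-13, 43)), 2) = Pow(Add(3, -559), 2) = Pow(-556, 2) = 309136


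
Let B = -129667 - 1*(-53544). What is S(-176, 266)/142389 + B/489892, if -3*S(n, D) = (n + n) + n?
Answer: -827142835/5365787076 ≈ -0.15415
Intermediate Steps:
S(n, D) = -n (S(n, D) = -((n + n) + n)/3 = -(2*n + n)/3 = -n)
B = -76123 (B = -129667 + 53544 = -76123)
S(-176, 266)/142389 + B/489892 = -1*(-176)/142389 - 76123/489892 = 176*(1/142389) - 76123*1/489892 = 176/142389 - 76123/489892 = -827142835/5365787076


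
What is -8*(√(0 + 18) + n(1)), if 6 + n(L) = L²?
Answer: 40 - 24*√2 ≈ 6.0589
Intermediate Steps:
n(L) = -6 + L²
-8*(√(0 + 18) + n(1)) = -8*(√(0 + 18) + (-6 + 1²)) = -8*(√18 + (-6 + 1)) = -8*(3*√2 - 5) = -8*(-5 + 3*√2) = 40 - 24*√2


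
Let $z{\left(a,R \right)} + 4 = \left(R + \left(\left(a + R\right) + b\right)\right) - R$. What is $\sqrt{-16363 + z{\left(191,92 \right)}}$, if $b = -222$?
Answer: $i \sqrt{16306} \approx 127.69 i$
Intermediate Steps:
$z{\left(a,R \right)} = -226 + R + a$ ($z{\left(a,R \right)} = -4 - \left(222 - R - a\right) = -4 + \left(-222 + R + a\right) = -226 + R + a$)
$\sqrt{-16363 + z{\left(191,92 \right)}} = \sqrt{-16363 + \left(-226 + 92 + 191\right)} = \sqrt{-16363 + 57} = \sqrt{-16306} = i \sqrt{16306}$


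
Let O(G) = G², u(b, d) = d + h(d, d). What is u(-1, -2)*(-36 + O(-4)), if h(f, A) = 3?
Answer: -20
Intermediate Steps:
u(b, d) = 3 + d (u(b, d) = d + 3 = 3 + d)
u(-1, -2)*(-36 + O(-4)) = (3 - 2)*(-36 + (-4)²) = 1*(-36 + 16) = 1*(-20) = -20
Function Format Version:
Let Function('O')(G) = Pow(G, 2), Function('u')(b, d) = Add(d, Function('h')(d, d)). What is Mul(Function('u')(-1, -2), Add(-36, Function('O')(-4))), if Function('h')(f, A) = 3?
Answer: -20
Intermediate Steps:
Function('u')(b, d) = Add(3, d) (Function('u')(b, d) = Add(d, 3) = Add(3, d))
Mul(Function('u')(-1, -2), Add(-36, Function('O')(-4))) = Mul(Add(3, -2), Add(-36, Pow(-4, 2))) = Mul(1, Add(-36, 16)) = Mul(1, -20) = -20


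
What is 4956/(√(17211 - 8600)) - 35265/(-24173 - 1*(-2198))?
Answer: 2351/1465 + 4956*√8611/8611 ≈ 55.013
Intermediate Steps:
4956/(√(17211 - 8600)) - 35265/(-24173 - 1*(-2198)) = 4956/(√8611) - 35265/(-24173 + 2198) = 4956*(√8611/8611) - 35265/(-21975) = 4956*√8611/8611 - 35265*(-1/21975) = 4956*√8611/8611 + 2351/1465 = 2351/1465 + 4956*√8611/8611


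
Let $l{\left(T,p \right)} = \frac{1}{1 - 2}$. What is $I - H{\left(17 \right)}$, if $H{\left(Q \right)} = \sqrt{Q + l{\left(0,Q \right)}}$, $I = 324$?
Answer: $320$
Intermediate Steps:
$l{\left(T,p \right)} = -1$ ($l{\left(T,p \right)} = \frac{1}{-1} = -1$)
$H{\left(Q \right)} = \sqrt{-1 + Q}$ ($H{\left(Q \right)} = \sqrt{Q - 1} = \sqrt{-1 + Q}$)
$I - H{\left(17 \right)} = 324 - \sqrt{-1 + 17} = 324 - \sqrt{16} = 324 - 4 = 320$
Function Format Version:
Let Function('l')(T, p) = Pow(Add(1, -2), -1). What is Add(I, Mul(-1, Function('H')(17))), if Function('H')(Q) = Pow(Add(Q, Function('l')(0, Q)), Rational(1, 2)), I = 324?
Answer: 320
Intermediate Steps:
Function('l')(T, p) = -1 (Function('l')(T, p) = Pow(-1, -1) = -1)
Function('H')(Q) = Pow(Add(-1, Q), Rational(1, 2)) (Function('H')(Q) = Pow(Add(Q, -1), Rational(1, 2)) = Pow(Add(-1, Q), Rational(1, 2)))
Add(I, Mul(-1, Function('H')(17))) = Add(324, Mul(-1, Pow(Add(-1, 17), Rational(1, 2)))) = Add(324, Mul(-1, Pow(16, Rational(1, 2)))) = Add(324, Mul(-1, 4)) = Add(324, -4) = 320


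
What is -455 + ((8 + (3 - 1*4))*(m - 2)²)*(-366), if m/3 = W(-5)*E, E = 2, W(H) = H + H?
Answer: -9848783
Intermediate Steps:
W(H) = 2*H
m = -60 (m = 3*((2*(-5))*2) = 3*(-10*2) = 3*(-20) = -60)
-455 + ((8 + (3 - 1*4))*(m - 2)²)*(-366) = -455 + ((8 + (3 - 1*4))*(-60 - 2)²)*(-366) = -455 + ((8 + (3 - 4))*(-62)²)*(-366) = -455 + ((8 - 1)*3844)*(-366) = -455 + (7*3844)*(-366) = -455 + 26908*(-366) = -455 - 9848328 = -9848783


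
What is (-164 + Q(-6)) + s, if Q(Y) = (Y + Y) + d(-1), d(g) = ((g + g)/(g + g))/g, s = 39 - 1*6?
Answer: -144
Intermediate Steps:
s = 33 (s = 39 - 6 = 33)
d(g) = 1/g (d(g) = ((2*g)/((2*g)))/g = ((2*g)*(1/(2*g)))/g = 1/g)
Q(Y) = -1 + 2*Y (Q(Y) = (Y + Y) + 1/(-1) = 2*Y - 1 = -1 + 2*Y)
(-164 + Q(-6)) + s = (-164 + (-1 + 2*(-6))) + 33 = (-164 + (-1 - 12)) + 33 = (-164 - 13) + 33 = -177 + 33 = -144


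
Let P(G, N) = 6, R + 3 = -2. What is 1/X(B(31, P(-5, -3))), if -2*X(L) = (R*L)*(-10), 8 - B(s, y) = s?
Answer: 1/575 ≈ 0.0017391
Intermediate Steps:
R = -5 (R = -3 - 2 = -5)
B(s, y) = 8 - s
X(L) = -25*L (X(L) = -(-5*L)*(-10)/2 = -25*L)
1/X(B(31, P(-5, -3))) = 1/(-25*(8 - 1*31)) = 1/(-25*(8 - 31)) = 1/(-25*(-23)) = 1/575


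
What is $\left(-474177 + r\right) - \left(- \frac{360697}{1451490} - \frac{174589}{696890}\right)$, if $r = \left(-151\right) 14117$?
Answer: $- \frac{131794296088658423}{50576443305} \approx -2.6058 \cdot 10^{6}$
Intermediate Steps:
$r = -2131667$
$\left(-474177 + r\right) - \left(- \frac{360697}{1451490} - \frac{174589}{696890}\right) = \left(-474177 - 2131667\right) - \left(- \frac{360697}{1451490} - \frac{174589}{696890}\right) = -2605844 - - \frac{25239015997}{50576443305} = -2605844 + \left(\frac{174589}{696890} + \frac{360697}{1451490}\right) = -2605844 + \frac{25239015997}{50576443305} = - \frac{131794296088658423}{50576443305}$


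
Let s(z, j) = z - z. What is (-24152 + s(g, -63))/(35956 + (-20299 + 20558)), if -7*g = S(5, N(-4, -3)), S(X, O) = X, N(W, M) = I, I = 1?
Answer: -24152/36215 ≈ -0.66691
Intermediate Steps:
N(W, M) = 1
g = -5/7 (g = -1/7*5 = -5/7 ≈ -0.71429)
s(z, j) = 0
(-24152 + s(g, -63))/(35956 + (-20299 + 20558)) = (-24152 + 0)/(35956 + (-20299 + 20558)) = -24152/(35956 + 259) = -24152/36215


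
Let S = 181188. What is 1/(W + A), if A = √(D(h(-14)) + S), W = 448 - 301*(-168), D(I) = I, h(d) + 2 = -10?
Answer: 6377/325306385 - √45294/1301225540 ≈ 1.9439e-5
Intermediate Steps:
h(d) = -12 (h(d) = -2 - 10 = -12)
W = 51016 (W = 448 + 50568 = 51016)
A = 2*√45294 (A = √(-12 + 181188) = √181176 = 2*√45294 ≈ 425.65)
1/(W + A) = 1/(51016 + 2*√45294)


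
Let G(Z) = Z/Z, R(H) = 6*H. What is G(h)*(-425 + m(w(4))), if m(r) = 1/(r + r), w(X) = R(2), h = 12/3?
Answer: -10199/24 ≈ -424.96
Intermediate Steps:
h = 4 (h = 12*(1/3) = 4)
G(Z) = 1
w(X) = 12 (w(X) = 6*2 = 12)
m(r) = 1/(2*r)
G(h)*(-425 + m(w(4))) = 1*(-425 + (1/2)/12) = 1*(-425 + (1/2)*(1/12)) = 1*(-425 + 1/24) = 1*(-10199/24) = -10199/24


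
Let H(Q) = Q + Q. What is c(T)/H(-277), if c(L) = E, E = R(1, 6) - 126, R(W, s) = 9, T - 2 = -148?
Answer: 117/554 ≈ 0.21119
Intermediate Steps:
T = -146 (T = 2 - 148 = -146)
H(Q) = 2*Q
E = -117 (E = 9 - 126 = -117)
c(L) = -117
c(T)/H(-277) = -117/(2*(-277)) = -117/(-554) = -117*(-1/554) = 117/554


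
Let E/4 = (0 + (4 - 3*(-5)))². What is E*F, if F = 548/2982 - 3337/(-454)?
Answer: 3682101086/338457 ≈ 10879.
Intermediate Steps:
E = 1444 (E = 4*(0 + (4 - 3*(-5)))² = 4*(0 + (4 + 15))² = 4*(0 + 19)² = 4*19² = 4*361 = 1444)
F = 5099863/676914 (F = 548*(1/2982) - 3337*(-1/454) = 274/1491 + 3337/454 = 5099863/676914 ≈ 7.5340)
E*F = 1444*(5099863/676914) = 3682101086/338457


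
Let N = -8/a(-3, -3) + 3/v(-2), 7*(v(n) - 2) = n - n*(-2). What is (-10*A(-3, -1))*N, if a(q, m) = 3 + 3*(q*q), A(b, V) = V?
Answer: 283/12 ≈ 23.583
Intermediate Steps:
v(n) = 2 + 3*n/7 (v(n) = 2 + (n - n*(-2))/7 = 2 + (n - (-2)*n)/7 = 2 + (n + 2*n)/7 = 2 + (3*n)/7 = 2 + 3*n/7)
a(q, m) = 3 + 3*q²
N = 283/120 (N = -8/(3 + 3*(-3)²) + 3/(2 + (3/7)*(-2)) = -8/(3 + 3*9) + 3/(2 - 6/7) = -8/(3 + 27) + 3/(8/7) = -8/30 + 3*(7/8) = -8*1/30 + 21/8 = -4/15 + 21/8 = 283/120 ≈ 2.3583)
(-10*A(-3, -1))*N = -10*(-1)*(283/120) = 10*(283/120) = 283/12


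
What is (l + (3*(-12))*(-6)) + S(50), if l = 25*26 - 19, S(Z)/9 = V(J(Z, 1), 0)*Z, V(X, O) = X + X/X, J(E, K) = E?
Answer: 23797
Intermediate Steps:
V(X, O) = 1 + X (V(X, O) = X + 1 = 1 + X)
S(Z) = 9*Z*(1 + Z) (S(Z) = 9*((1 + Z)*Z) = 9*(Z*(1 + Z)) = 9*Z*(1 + Z))
l = 631 (l = 650 - 19 = 631)
(l + (3*(-12))*(-6)) + S(50) = (631 + (3*(-12))*(-6)) + 9*50*(1 + 50) = (631 - 36*(-6)) + 9*50*51 = (631 + 216) + 22950 = 847 + 22950 = 23797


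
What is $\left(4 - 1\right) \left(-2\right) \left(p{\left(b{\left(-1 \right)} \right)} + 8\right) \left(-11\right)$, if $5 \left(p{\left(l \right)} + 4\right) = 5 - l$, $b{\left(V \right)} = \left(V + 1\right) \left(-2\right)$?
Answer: $330$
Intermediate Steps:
$b{\left(V \right)} = -2 - 2 V$ ($b{\left(V \right)} = \left(1 + V\right) \left(-2\right) = -2 - 2 V$)
$p{\left(l \right)} = -3 - \frac{l}{5}$ ($p{\left(l \right)} = -4 + \frac{5 - l}{5} = -4 - \left(-1 + \frac{l}{5}\right) = -3 - \frac{l}{5}$)
$\left(4 - 1\right) \left(-2\right) \left(p{\left(b{\left(-1 \right)} \right)} + 8\right) \left(-11\right) = \left(4 - 1\right) \left(-2\right) \left(\left(-3 - \frac{-2 - -2}{5}\right) + 8\right) \left(-11\right) = 3 \left(-2\right) \left(\left(-3 - \frac{-2 + 2}{5}\right) + 8\right) \left(-11\right) = - 6 \left(\left(-3 - 0\right) + 8\right) \left(-11\right) = - 6 \left(\left(-3 + 0\right) + 8\right) \left(-11\right) = - 6 \left(-3 + 8\right) \left(-11\right) = \left(-6\right) 5 \left(-11\right) = \left(-30\right) \left(-11\right) = 330$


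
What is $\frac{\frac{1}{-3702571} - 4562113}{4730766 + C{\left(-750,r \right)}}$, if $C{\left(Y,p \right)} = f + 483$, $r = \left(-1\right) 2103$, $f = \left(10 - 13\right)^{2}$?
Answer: $- \frac{8445773646262}{8758909332159} \approx -0.96425$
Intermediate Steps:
$f = 9$ ($f = \left(-3\right)^{2} = 9$)
$r = -2103$
$C{\left(Y,p \right)} = 492$ ($C{\left(Y,p \right)} = 9 + 483 = 492$)
$\frac{\frac{1}{-3702571} - 4562113}{4730766 + C{\left(-750,r \right)}} = \frac{\frac{1}{-3702571} - 4562113}{4730766 + 492} = \frac{- \frac{1}{3702571} - 4562113}{4731258} = \left(- \frac{16891547292524}{3702571}\right) \frac{1}{4731258} = - \frac{8445773646262}{8758909332159}$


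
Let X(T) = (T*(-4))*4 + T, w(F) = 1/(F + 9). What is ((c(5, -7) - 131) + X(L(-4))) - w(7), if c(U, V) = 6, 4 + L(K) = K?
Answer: -81/16 ≈ -5.0625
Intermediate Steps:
w(F) = 1/(9 + F)
L(K) = -4 + K
X(T) = -15*T (X(T) = -4*T*4 + T = -16*T + T = -15*T)
((c(5, -7) - 131) + X(L(-4))) - w(7) = ((6 - 131) - 15*(-4 - 4)) - 1/(9 + 7) = (-125 - 15*(-8)) - 1/16 = (-125 + 120) - 1*1/16 = -5 - 1/16 = -81/16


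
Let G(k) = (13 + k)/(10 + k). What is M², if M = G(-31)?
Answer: 36/49 ≈ 0.73469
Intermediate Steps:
G(k) = (13 + k)/(10 + k)
M = 6/7 (M = (13 - 31)/(10 - 31) = -18/(-21) = -1/21*(-18) = 6/7 ≈ 0.85714)
M² = (6/7)² = 36/49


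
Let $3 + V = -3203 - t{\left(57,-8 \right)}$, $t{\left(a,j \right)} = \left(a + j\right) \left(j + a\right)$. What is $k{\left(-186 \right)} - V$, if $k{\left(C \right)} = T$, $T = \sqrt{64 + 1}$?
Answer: $5607 + \sqrt{65} \approx 5615.1$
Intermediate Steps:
$t{\left(a,j \right)} = \left(a + j\right)^{2}$ ($t{\left(a,j \right)} = \left(a + j\right) \left(a + j\right) = \left(a + j\right)^{2}$)
$T = \sqrt{65} \approx 8.0623$
$k{\left(C \right)} = \sqrt{65}$
$V = -5607$ ($V = -3 - \left(3203 + \left(57 - 8\right)^{2}\right) = -3 - 5604 = -5607$)
$k{\left(-186 \right)} - V = \sqrt{65} - -5607 = \sqrt{65} + 5607 = 5607 + \sqrt{65}$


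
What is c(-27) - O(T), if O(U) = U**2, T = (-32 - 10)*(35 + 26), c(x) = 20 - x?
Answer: -6563797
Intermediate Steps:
T = -2562 (T = -42*61 = -2562)
c(-27) - O(T) = (20 - 1*(-27)) - 1*(-2562)**2 = (20 + 27) - 1*6563844 = 47 - 6563844 = -6563797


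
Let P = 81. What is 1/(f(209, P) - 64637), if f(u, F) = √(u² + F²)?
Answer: -64637/4177891527 - √50242/4177891527 ≈ -1.5525e-5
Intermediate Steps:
f(u, F) = √(F² + u²)
1/(f(209, P) - 64637) = 1/(√(81² + 209²) - 64637) = 1/(√(6561 + 43681) - 64637) = 1/(√50242 - 64637) = 1/(-64637 + √50242)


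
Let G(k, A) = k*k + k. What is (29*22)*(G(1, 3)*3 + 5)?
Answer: 7018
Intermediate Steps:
G(k, A) = k + k² (G(k, A) = k² + k = k + k²)
(29*22)*(G(1, 3)*3 + 5) = (29*22)*((1*(1 + 1))*3 + 5) = 638*((1*2)*3 + 5) = 638*(2*3 + 5) = 638*(6 + 5) = 638*11 = 7018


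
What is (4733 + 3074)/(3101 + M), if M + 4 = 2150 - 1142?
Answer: 7807/4105 ≈ 1.9018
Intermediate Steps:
M = 1004 (M = -4 + (2150 - 1142) = -4 + 1008 = 1004)
(4733 + 3074)/(3101 + M) = (4733 + 3074)/(3101 + 1004) = 7807/4105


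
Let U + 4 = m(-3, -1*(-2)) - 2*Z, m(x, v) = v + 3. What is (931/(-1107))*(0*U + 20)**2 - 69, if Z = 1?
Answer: -448783/1107 ≈ -405.40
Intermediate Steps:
m(x, v) = 3 + v
U = -1 (U = -4 + ((3 - 1*(-2)) - 2*1) = -4 + ((3 + 2) - 2) = -4 + (5 - 2) = -4 + 3 = -1)
(931/(-1107))*(0*U + 20)**2 - 69 = (931/(-1107))*(0*(-1) + 20)**2 - 69 = (931*(-1/1107))*(0 + 20)**2 - 69 = -931/1107*20**2 - 69 = -931/1107*400 - 69 = -372400/1107 - 69 = -448783/1107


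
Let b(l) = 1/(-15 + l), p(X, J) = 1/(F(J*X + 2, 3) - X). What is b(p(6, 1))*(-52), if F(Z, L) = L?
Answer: 78/23 ≈ 3.3913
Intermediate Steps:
p(X, J) = 1/(3 - X)
b(p(6, 1))*(-52) = -52/(-15 - 1/(-3 + 6)) = -52/(-15 - 1/3) = -52/(-15 - 1*⅓) = -52/(-15 - ⅓) = -52/(-46/3) = -3/46*(-52) = 78/23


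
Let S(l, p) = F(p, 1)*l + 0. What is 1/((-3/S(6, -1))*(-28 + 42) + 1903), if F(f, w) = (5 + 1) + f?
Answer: 5/9508 ≈ 0.00052587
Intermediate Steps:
F(f, w) = 6 + f
S(l, p) = l*(6 + p) (S(l, p) = (6 + p)*l + 0 = l*(6 + p) + 0 = l*(6 + p))
1/((-3/S(6, -1))*(-28 + 42) + 1903) = 1/((-3*1/(6*(6 - 1)))*(-28 + 42) + 1903) = 1/(-3/(6*5)*14 + 1903) = 1/(-3/30*14 + 1903) = 1/(-3*1/30*14 + 1903) = 1/(-1/10*14 + 1903) = 1/(-7/5 + 1903) = 1/(9508/5) = 5/9508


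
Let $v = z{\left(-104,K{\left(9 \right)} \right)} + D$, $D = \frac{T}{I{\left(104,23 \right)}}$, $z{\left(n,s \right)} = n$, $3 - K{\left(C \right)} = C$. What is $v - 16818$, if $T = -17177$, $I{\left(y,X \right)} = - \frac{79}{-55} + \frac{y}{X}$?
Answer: $- \frac{149270019}{7537} \approx -19805.0$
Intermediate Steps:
$I{\left(y,X \right)} = \frac{79}{55} + \frac{y}{X}$ ($I{\left(y,X \right)} = \left(-79\right) \left(- \frac{1}{55}\right) + \frac{y}{X} = \frac{79}{55} + \frac{y}{X}$)
$K{\left(C \right)} = 3 - C$
$D = - \frac{21728905}{7537}$ ($D = - \frac{17177}{\frac{79}{55} + \frac{104}{23}} = - \frac{17177}{\frac{7537}{1265}} = \left(-17177\right) \frac{1265}{7537} = - \frac{21728905}{7537} \approx -2883.0$)
$v = - \frac{22512753}{7537}$ ($v = -104 - \frac{21728905}{7537} = - \frac{22512753}{7537} \approx -2987.0$)
$v - 16818 = - \frac{22512753}{7537} - 16818 = - \frac{149270019}{7537}$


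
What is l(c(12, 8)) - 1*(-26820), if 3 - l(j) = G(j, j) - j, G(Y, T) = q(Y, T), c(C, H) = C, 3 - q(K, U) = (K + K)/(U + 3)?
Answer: 134168/5 ≈ 26834.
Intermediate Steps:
q(K, U) = 3 - 2*K/(3 + U) (q(K, U) = 3 - (K + K)/(U + 3) = 3 - 2*K/(3 + U))
G(Y, T) = (9 - 2*Y + 3*T)/(3 + T)
l(j) = 3 + j - (9 + j)/(3 + j) (l(j) = 3 - ((9 - 2*j + 3*j)/(3 + j) - j) = 3 - ((9 + j)/(3 + j) - j) = 3 - (-j + (9 + j)/(3 + j)) = 3 + (j - (9 + j)/(3 + j)) = 3 + j - (9 + j)/(3 + j))
l(c(12, 8)) - 1*(-26820) = 12*(5 + 12)/(3 + 12) - 1*(-26820) = 12*17/15 + 26820 = 12*(1/15)*17 + 26820 = 68/5 + 26820 = 134168/5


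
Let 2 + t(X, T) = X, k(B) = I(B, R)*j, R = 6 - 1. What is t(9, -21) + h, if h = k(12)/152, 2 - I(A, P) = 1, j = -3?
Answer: 1061/152 ≈ 6.9803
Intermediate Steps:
R = 5
I(A, P) = 1 (I(A, P) = 2 - 1*1 = 2 - 1 = 1)
k(B) = -3 (k(B) = 1*(-3) = -3)
t(X, T) = -2 + X
h = -3/152 ≈ -0.019737
t(9, -21) + h = (-2 + 9) - 3/152 = 7 - 3/152 = 1061/152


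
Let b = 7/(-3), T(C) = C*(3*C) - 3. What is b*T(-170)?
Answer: -202293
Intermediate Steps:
T(C) = -3 + 3*C² (T(C) = 3*C² - 3 = -3 + 3*C²)
b = -7/3 (b = 7*(-⅓) = -7/3 ≈ -2.3333)
b*T(-170) = -7*(-3 + 3*(-170)²)/3 = -7*(-3 + 3*28900)/3 = -7*(-3 + 86700)/3 = -7/3*86697 = -202293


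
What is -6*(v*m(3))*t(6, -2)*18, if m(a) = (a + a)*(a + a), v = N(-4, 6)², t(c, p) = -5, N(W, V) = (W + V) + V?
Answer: 1244160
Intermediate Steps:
N(W, V) = W + 2*V (N(W, V) = (V + W) + V = W + 2*V)
v = 64 (v = (-4 + 2*6)² = (-4 + 12)² = 8² = 64)
m(a) = 4*a² (m(a) = (2*a)*(2*a) = 4*a²)
-6*(v*m(3))*t(6, -2)*18 = -6*(64*(4*3²))*(-5)*18 = -6*(64*(4*9))*(-5)*18 = -6*(64*36)*(-5)*18 = -6*2304*(-5)*18 = -(-69120)*18 = -6*(-207360) = 1244160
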